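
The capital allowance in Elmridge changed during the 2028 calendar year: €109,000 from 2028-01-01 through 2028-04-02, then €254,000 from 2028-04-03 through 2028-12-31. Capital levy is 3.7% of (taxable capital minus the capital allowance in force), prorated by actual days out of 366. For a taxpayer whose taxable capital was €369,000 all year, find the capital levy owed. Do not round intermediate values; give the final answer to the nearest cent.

€5,618.24

2028-01-01 to 2028-04-02: 93 days, exemption €109,000 → (€369,000 − €109,000) × 3.7% × 93/366 = €2,444.4262
2028-04-03 to 2028-12-31: 273 days, exemption €254,000 → (€369,000 − €254,000) × 3.7% × 273/366 = €3,173.8115
Total = €5,618.2377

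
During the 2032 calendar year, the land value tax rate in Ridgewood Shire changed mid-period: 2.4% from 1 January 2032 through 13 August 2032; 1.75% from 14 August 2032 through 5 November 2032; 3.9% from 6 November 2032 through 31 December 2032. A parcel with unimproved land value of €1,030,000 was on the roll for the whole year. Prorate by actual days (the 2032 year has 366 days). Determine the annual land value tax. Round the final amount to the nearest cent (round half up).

1 January – 13 August 2032: 226 days at 2.4% → €1,030,000 × 2.4% × 226/366 = €15,264.2623
14 August – 5 November 2032: 84 days at 1.75% → €1,030,000 × 1.75% × 84/366 = €4,136.8852
6 November – 31 December 2032: 56 days at 3.9% → €1,030,000 × 3.9% × 56/366 = €6,146.2295
Total = €25,547.3770

€25,547.38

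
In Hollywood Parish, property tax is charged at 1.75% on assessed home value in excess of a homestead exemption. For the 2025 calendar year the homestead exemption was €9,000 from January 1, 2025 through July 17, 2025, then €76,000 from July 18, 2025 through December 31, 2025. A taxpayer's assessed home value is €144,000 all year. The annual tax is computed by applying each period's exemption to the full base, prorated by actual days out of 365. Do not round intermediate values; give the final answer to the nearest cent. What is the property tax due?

€1,826.04

January 1 – July 17, 2025: 198 days, exemption €9,000 → (€144,000 − €9,000) × 1.75% × 198/365 = €1,281.5753
July 18 – December 31, 2025: 167 days, exemption €76,000 → (€144,000 − €76,000) × 1.75% × 167/365 = €544.4658
Total = €1,826.0411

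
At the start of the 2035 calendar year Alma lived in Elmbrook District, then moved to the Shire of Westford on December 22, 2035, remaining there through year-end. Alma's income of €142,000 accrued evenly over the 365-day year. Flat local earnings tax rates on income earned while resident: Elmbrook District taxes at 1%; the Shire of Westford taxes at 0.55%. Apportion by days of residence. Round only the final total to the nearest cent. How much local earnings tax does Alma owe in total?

€1,402.49

Elmbrook District, January 1 – December 21, 2035: 355 days → €142,000 × 1% × 355/365 = €1,381.0959
The Shire of Westford, December 22 – December 31, 2035: 10 days → €142,000 × 0.55% × 10/365 = €21.3973
Total = €1,402.4932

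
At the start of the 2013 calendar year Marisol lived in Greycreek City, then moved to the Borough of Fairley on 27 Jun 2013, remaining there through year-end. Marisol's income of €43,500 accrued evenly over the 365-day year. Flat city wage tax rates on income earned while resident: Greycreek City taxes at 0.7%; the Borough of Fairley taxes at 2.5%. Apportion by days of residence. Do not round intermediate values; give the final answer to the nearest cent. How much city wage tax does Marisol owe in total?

Greycreek City, 1 Jan – 26 Jun 2013: 177 days → €43,500 × 0.7% × 177/365 = €147.6616
The Borough of Fairley, 27 Jun – 31 Dec 2013: 188 days → €43,500 × 2.5% × 188/365 = €560.1370
Total = €707.7986

€707.80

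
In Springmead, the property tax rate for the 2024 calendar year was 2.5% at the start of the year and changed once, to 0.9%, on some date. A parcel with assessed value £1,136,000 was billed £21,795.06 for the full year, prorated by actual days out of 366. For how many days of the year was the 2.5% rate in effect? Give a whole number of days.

Let d = days at the first rate; then 366 − d days at the second rate.
£1,136,000 × [2.5%·d + 0.9%·(366−d)] / 366 = £21,795.06
Solving gives d = 233, so the new rate took effect on 21 Aug 2024.

233 days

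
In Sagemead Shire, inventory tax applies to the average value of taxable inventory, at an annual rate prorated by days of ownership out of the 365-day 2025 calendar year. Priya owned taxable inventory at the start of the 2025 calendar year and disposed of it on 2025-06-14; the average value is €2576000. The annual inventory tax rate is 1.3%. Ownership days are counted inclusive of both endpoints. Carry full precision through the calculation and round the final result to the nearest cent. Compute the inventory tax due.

€15138.41

Days held (2025-01-01 to 2025-06-14): 165 out of 365
Tax = €2576000 × 1.3% × 165/365 = €15138.4110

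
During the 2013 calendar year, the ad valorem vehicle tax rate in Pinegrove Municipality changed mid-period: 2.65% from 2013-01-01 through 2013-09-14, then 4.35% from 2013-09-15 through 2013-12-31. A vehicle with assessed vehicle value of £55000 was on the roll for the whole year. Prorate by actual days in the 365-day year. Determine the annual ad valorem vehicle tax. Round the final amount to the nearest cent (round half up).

2013-01-01 to 2013-09-14: 257 days at 2.65% → £55000 × 2.65% × 257/365 = £1026.2397
2013-09-15 to 2013-12-31: 108 days at 4.35% → £55000 × 4.35% × 108/365 = £707.9178
Total = £1734.1575

£1734.16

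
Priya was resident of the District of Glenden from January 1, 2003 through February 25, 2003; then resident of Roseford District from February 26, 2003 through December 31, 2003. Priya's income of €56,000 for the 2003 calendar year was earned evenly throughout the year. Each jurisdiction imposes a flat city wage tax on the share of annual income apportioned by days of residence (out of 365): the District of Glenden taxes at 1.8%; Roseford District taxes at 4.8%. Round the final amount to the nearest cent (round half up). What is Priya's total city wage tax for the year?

The District of Glenden, January 1 – February 25, 2003: 56 days → €56,000 × 1.8% × 56/365 = €154.6521
Roseford District, February 26 – December 31, 2003: 309 days → €56,000 × 4.8% × 309/365 = €2,275.5945
Total = €2,430.2466

€2,430.25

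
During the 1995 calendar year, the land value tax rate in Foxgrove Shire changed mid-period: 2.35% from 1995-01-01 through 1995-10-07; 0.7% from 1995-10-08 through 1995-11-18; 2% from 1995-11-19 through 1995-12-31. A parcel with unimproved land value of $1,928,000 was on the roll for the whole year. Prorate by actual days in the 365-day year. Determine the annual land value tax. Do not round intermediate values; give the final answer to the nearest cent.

1995-01-01 to 1995-10-07: 280 days at 2.35% → $1,928,000 × 2.35% × 280/365 = $34,756.8219
1995-10-08 to 1995-11-18: 42 days at 0.7% → $1,928,000 × 0.7% × 42/365 = $1,552.9644
1995-11-19 to 1995-12-31: 43 days at 2% → $1,928,000 × 2% × 43/365 = $4,542.6849
Total = $40,852.4712

$40,852.47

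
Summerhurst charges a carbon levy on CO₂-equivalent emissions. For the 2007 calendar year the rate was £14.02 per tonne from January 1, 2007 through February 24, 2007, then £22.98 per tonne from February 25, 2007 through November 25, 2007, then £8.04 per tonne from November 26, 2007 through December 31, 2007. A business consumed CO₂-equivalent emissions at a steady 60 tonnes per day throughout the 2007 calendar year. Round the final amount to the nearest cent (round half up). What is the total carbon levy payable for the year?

£441423.60

January 1 – February 24, 2007: 55 days × 60 tonnes/day = 3,300 tonnes at £14.02/tonne → £46266.00
February 25 – November 25, 2007: 274 days × 60 tonnes/day = 16,440 tonnes at £22.98/tonne → £377791.20
November 26 – December 31, 2007: 36 days × 60 tonnes/day = 2,160 tonnes at £8.04/tonne → £17366.40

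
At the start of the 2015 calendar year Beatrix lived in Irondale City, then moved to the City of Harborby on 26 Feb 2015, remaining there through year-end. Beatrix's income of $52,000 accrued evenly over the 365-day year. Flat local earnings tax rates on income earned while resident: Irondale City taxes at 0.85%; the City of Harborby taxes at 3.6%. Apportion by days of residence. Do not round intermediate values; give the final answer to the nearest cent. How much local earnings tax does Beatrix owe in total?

Irondale City, 1 Jan – 25 Feb 2015: 56 days → $52,000 × 0.85% × 56/365 = $67.8137
The City of Harborby, 26 Feb – 31 Dec 2015: 309 days → $52,000 × 3.6% × 309/365 = $1,584.7890
Total = $1,652.6027

$1,652.60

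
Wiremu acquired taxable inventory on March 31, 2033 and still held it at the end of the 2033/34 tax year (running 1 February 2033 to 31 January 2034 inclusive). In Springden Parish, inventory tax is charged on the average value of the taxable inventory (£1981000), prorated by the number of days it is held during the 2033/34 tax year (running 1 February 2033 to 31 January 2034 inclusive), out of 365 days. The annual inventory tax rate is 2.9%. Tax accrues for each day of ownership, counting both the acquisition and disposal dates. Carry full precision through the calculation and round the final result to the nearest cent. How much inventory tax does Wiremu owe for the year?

£48320.12

Days held (March 31, 2033 – January 31, 2034): 307 out of 365
Tax = £1981000 × 2.9% × 307/365 = £48320.1178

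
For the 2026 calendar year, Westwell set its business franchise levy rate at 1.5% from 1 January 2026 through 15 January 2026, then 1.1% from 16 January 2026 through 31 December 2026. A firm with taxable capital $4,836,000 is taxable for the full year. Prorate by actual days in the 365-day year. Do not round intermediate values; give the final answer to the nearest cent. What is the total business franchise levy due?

$53,990.96

1 January – 15 January 2026: 15 days at 1.5% → $4,836,000 × 1.5% × 15/365 = $2,981.0959
16 January – 31 December 2026: 350 days at 1.1% → $4,836,000 × 1.1% × 350/365 = $51,009.8630
Total = $53,990.9589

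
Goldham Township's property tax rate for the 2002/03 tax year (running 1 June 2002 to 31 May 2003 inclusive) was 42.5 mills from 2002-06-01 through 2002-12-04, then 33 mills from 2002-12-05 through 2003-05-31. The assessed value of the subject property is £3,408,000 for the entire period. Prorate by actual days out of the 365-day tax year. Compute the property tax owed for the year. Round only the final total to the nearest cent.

2002-06-01 to 2002-12-04: 187 days at 42.5 mills → £3,408,000 × 4.25% × 187/365 = £74,205.6986
2002-12-05 to 2003-05-31: 178 days at 33 mills → £3,408,000 × 3.3% × 178/365 = £54,845.4575
Total = £129,051.1562

£129,051.16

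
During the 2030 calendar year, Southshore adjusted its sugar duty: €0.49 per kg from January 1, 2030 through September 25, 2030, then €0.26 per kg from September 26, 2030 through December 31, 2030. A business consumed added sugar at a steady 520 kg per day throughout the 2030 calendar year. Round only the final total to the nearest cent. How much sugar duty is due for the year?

January 1 – September 25, 2030: 268 days × 520 kg/day = 139,360 kg at €0.49/kg → €68,286.40
September 26 – December 31, 2030: 97 days × 520 kg/day = 50,440 kg at €0.26/kg → €13,114.40

€81,400.80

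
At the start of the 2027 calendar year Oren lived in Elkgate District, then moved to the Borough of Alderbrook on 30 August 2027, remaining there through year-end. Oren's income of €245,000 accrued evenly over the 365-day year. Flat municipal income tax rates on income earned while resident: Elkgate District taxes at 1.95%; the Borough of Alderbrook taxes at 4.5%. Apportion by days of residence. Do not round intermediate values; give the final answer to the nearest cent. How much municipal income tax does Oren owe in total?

€6,899.94

Elkgate District, 1 January – 29 August 2027: 241 days → €245,000 × 1.95% × 241/365 = €3,154.4589
The Borough of Alderbrook, 30 August – 31 December 2027: 124 days → €245,000 × 4.5% × 124/365 = €3,745.4795
Total = €6,899.9384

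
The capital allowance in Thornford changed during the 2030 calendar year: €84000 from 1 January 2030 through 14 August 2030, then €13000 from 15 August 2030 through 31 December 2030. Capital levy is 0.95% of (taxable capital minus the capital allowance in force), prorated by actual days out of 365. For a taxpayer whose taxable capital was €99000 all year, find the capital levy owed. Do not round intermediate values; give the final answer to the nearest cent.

1 January – 14 August 2030: 226 days, exemption €84000 → (€99000 − €84000) × 0.95% × 226/365 = €88.2329
15 August – 31 December 2030: 139 days, exemption €13000 → (€99000 − €13000) × 0.95% × 139/365 = €311.1315
Total = €399.3644

€399.36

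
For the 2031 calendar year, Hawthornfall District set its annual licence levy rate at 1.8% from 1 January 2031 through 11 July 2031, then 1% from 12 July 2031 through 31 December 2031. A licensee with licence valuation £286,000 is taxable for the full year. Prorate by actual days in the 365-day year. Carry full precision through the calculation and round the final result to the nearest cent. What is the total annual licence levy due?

£4,063.55

1 January – 11 July 2031: 192 days at 1.8% → £286,000 × 1.8% × 192/365 = £2,707.9890
12 July – 31 December 2031: 173 days at 1% → £286,000 × 1% × 173/365 = £1,355.5616
Total = £4,063.5507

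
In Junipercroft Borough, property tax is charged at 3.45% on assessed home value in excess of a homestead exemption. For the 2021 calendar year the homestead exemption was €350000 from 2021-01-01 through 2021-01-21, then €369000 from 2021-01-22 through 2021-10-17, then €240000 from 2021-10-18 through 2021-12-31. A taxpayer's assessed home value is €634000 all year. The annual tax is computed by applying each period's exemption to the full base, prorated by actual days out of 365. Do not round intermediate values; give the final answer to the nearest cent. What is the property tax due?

€10094.70

2021-01-01 to 2021-01-21: 21 days, exemption €350000 → (€634000 − €350000) × 3.45% × 21/365 = €563.7205
2021-01-22 to 2021-10-17: 269 days, exemption €369000 → (€634000 − €369000) × 3.45% × 269/365 = €6737.8973
2021-10-18 to 2021-12-31: 75 days, exemption €240000 → (€634000 − €240000) × 3.45% × 75/365 = €2793.0822
Total = €10094.7000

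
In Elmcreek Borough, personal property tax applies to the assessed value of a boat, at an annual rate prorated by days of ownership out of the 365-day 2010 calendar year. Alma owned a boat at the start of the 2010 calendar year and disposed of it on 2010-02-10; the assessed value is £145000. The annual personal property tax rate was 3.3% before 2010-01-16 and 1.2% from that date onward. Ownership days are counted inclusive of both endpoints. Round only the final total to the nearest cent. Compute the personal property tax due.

£320.59

2010-01-01 to 2010-01-15: 15 days at 3.3% → £145000 × 3.3% × 15/365 = £196.6438
2010-01-16 to 2010-02-10: 26 days at 1.2% → £145000 × 1.2% × 26/365 = £123.9452
Total = £320.5890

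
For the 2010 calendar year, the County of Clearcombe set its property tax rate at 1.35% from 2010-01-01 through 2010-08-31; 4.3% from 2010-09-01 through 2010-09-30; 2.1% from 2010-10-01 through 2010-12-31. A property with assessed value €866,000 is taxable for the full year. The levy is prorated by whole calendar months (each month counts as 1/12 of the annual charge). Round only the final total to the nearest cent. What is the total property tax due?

2010-01-01 to 2010-08-31: 8 months at 1.35% → €866,000 × 1.35% × 8/12 = €7,794.0000
2010-09-01 to 2010-09-30: 1 month at 4.3% → €866,000 × 4.3% × 1/12 = €3,103.1667
2010-10-01 to 2010-12-31: 3 months at 2.1% → €866,000 × 2.1% × 3/12 = €4,546.5000
Total = €15,443.6667

€15,443.67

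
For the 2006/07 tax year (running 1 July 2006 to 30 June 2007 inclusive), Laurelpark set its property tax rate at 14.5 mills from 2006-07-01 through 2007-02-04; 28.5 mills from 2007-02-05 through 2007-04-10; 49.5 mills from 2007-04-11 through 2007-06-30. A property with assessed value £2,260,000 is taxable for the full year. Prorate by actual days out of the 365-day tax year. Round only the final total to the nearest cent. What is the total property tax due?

2006-07-01 to 2007-02-04: 219 days at 14.5 mills → £2,260,000 × 1.45% × 219/365 = £19,662.0000
2007-02-05 to 2007-04-10: 65 days at 28.5 mills → £2,260,000 × 2.85% × 65/365 = £11,470.2740
2007-04-11 to 2007-06-30: 81 days at 49.5 mills → £2,260,000 × 4.95% × 81/365 = £24,825.9452
Total = £55,958.2192

£55,958.22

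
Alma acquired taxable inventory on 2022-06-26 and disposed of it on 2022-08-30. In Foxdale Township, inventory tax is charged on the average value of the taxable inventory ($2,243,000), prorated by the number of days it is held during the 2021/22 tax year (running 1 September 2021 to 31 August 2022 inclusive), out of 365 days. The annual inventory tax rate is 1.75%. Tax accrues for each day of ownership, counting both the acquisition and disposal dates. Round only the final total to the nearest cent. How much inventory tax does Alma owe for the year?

$7,097.71

Days held (2022-06-26 to 2022-08-30): 66 out of 365
Tax = $2,243,000 × 1.75% × 66/365 = $7,097.7123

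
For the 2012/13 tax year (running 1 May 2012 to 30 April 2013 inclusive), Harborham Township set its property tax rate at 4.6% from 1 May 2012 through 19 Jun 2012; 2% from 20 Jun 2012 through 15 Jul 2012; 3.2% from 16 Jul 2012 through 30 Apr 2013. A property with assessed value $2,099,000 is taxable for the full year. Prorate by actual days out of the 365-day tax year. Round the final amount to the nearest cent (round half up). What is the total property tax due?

1 May – 19 Jun 2012: 50 days at 4.6% → $2,099,000 × 4.6% × 50/365 = $13,226.5753
20 Jun – 15 Jul 2012: 26 days at 2% → $2,099,000 × 2% × 26/365 = $2,990.3562
16 Jul 2012 – 30 Apr 2013: 289 days at 3.2% → $2,099,000 × 3.2% × 289/365 = $53,182.3342
Total = $69,399.2658

$69,399.27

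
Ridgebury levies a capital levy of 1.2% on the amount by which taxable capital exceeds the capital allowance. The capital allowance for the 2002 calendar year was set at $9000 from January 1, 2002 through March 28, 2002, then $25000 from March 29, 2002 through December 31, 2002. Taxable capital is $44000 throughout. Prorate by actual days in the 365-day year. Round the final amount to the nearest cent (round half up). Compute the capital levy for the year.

January 1 – March 28, 2002: 87 days, exemption $9000 → ($44000 − $9000) × 1.2% × 87/365 = $100.1096
March 29 – December 31, 2002: 278 days, exemption $25000 → ($44000 − $25000) × 1.2% × 278/365 = $173.6548
Total = $273.7644

$273.76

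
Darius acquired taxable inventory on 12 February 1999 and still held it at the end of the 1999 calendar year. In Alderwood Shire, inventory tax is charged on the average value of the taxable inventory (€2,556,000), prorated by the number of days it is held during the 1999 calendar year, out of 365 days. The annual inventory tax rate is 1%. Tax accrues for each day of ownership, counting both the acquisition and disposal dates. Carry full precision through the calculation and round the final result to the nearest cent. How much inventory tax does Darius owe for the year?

Days held (12 February – 31 December 1999): 323 out of 365
Tax = €2,556,000 × 1% × 323/365 = €22,618.8493

€22,618.85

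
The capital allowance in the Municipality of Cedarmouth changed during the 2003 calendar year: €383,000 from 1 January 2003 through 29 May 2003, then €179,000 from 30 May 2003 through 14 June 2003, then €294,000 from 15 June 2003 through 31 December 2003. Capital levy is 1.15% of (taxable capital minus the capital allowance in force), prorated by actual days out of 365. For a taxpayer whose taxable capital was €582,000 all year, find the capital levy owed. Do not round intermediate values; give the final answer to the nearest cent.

€2,952.16

1 January – 29 May 2003: 149 days, exemption €383,000 → (€582,000 − €383,000) × 1.15% × 149/365 = €934.2096
30 May – 14 June 2003: 16 days, exemption €179,000 → (€582,000 − €179,000) × 1.15% × 16/365 = €203.1562
15 June – 31 December 2003: 200 days, exemption €294,000 → (€582,000 − €294,000) × 1.15% × 200/365 = €1,814.7945
Total = €2,952.1603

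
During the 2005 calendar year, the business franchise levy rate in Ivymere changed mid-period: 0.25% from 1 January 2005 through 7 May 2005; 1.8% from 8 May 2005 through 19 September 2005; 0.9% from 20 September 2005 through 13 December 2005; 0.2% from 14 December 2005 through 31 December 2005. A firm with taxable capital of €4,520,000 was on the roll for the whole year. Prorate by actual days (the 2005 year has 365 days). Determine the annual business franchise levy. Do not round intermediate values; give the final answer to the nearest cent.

€43,943.07

1 January – 7 May 2005: 127 days at 0.25% → €4,520,000 × 0.25% × 127/365 = €3,931.7808
8 May – 19 September 2005: 135 days at 1.8% → €4,520,000 × 1.8% × 135/365 = €30,092.0548
20 September – 13 December 2005: 85 days at 0.9% → €4,520,000 × 0.9% × 85/365 = €9,473.4247
14 December – 31 December 2005: 18 days at 0.2% → €4,520,000 × 0.2% × 18/365 = €445.8082
Total = €43,943.0685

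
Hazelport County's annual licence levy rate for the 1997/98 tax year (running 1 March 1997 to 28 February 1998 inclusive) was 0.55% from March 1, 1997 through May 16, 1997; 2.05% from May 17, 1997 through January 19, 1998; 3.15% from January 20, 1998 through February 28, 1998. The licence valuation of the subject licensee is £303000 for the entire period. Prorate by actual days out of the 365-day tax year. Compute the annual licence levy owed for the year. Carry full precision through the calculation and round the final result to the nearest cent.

March 1 – May 16, 1997: 77 days at 0.55% → £303000 × 0.55% × 77/365 = £351.5630
May 17, 1997 – January 19, 1998: 248 days at 2.05% → £303000 × 2.05% × 248/365 = £4220.4164
January 20 – February 28, 1998: 40 days at 3.15% → £303000 × 3.15% × 40/365 = £1045.9726
Total = £5617.9521

£5617.95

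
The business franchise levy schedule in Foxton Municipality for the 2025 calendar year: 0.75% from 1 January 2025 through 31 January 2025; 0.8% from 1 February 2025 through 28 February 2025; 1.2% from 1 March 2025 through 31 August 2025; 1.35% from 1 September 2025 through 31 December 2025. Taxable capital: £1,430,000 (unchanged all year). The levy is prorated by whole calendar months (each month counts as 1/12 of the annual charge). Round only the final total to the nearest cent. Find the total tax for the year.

1 January – 31 January 2025: 1 month at 0.75% → £1,430,000 × 0.75% × 1/12 = £893.7500
1 February – 28 February 2025: 1 month at 0.8% → £1,430,000 × 0.8% × 1/12 = £953.3333
1 March – 31 August 2025: 6 months at 1.2% → £1,430,000 × 1.2% × 6/12 = £8,580.0000
1 September – 31 December 2025: 4 months at 1.35% → £1,430,000 × 1.35% × 4/12 = £6,435.0000
Total = £16,862.0833

£16,862.08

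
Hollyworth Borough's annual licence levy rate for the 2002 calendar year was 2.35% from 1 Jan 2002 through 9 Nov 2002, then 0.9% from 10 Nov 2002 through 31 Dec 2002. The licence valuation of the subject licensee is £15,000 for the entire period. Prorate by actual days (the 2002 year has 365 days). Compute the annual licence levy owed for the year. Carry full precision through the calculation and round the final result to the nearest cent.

1 Jan – 9 Nov 2002: 313 days at 2.35% → £15,000 × 2.35% × 313/365 = £302.2808
10 Nov – 31 Dec 2002: 52 days at 0.9% → £15,000 × 0.9% × 52/365 = £19.2329
Total = £321.5137

£321.51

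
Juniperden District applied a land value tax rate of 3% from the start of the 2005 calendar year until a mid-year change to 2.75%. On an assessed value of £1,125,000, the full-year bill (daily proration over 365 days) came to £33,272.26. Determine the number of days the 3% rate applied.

Let d = days at the first rate; then 365 − d days at the second rate.
£1,125,000 × [3%·d + 2.75%·(365−d)] / 365 = £33,272.26
Solving gives d = 303, so the new rate took effect on 31 October 2005.

303 days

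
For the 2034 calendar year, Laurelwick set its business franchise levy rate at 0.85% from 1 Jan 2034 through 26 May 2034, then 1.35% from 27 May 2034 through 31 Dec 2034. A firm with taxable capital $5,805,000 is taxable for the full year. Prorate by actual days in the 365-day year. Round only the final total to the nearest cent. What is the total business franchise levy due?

$66,757.50

1 Jan – 26 May 2034: 146 days at 0.85% → $5,805,000 × 0.85% × 146/365 = $19,737.0000
27 May – 31 Dec 2034: 219 days at 1.35% → $5,805,000 × 1.35% × 219/365 = $47,020.5000
Total = $66,757.5000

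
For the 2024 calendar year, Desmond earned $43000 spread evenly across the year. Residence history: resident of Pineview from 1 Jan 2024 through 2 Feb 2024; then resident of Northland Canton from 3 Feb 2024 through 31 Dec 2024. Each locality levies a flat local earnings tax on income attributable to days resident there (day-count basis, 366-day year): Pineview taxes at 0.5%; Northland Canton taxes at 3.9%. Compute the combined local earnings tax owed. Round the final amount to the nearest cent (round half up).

$1545.18

Pineview, 1 Jan – 2 Feb 2024: 33 days → $43000 × 0.5% × 33/366 = $19.3852
Northland Canton, 3 Feb – 31 Dec 2024: 333 days → $43000 × 3.9% × 333/366 = $1525.7951
Total = $1545.1803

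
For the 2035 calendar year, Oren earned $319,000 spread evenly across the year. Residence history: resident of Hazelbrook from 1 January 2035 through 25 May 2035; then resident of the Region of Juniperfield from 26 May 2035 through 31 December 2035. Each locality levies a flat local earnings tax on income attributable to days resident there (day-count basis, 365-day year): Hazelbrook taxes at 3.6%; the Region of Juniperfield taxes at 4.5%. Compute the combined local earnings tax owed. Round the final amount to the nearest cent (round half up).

$13,214.47

Hazelbrook, 1 January – 25 May 2035: 145 days → $319,000 × 3.6% × 145/365 = $4,562.1370
The Region of Juniperfield, 26 May – 31 December 2035: 220 days → $319,000 × 4.5% × 220/365 = $8,652.3288
Total = $13,214.4658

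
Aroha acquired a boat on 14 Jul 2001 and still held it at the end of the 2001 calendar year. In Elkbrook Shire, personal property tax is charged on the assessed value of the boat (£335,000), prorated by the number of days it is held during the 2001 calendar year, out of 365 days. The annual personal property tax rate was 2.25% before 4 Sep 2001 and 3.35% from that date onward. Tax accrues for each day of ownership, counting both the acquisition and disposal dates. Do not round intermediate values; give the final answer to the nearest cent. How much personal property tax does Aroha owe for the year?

14 Jul – 3 Sep 2001: 52 days at 2.25% → £335,000 × 2.25% × 52/365 = £1,073.8356
4 Sep – 31 Dec 2001: 119 days at 3.35% → £335,000 × 3.35% × 119/365 = £3,658.8425
Total = £4,732.6781

£4,732.68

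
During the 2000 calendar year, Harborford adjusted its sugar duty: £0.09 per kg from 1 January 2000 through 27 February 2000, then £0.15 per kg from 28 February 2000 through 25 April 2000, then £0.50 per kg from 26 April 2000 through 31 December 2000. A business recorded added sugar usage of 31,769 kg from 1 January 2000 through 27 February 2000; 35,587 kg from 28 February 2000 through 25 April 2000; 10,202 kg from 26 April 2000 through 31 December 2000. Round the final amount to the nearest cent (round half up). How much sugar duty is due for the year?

£13,298.26

1 January – 27 February 2000: 31,769 kg at £0.09/kg → £2,859.21
28 February – 25 April 2000: 35,587 kg at £0.15/kg → £5,338.05
26 April – 31 December 2000: 10,202 kg at £0.50/kg → £5,101.00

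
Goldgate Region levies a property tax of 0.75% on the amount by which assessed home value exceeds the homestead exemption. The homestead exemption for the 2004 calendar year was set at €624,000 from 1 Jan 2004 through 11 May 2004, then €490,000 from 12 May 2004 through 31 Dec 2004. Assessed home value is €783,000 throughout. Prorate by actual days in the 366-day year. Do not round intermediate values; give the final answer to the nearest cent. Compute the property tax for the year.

€1,835.04

1 Jan – 11 May 2004: 132 days, exemption €624,000 → (€783,000 − €624,000) × 0.75% × 132/366 = €430.0820
12 May – 31 Dec 2004: 234 days, exemption €490,000 → (€783,000 − €490,000) × 0.75% × 234/366 = €1,404.9590
Total = €1,835.0410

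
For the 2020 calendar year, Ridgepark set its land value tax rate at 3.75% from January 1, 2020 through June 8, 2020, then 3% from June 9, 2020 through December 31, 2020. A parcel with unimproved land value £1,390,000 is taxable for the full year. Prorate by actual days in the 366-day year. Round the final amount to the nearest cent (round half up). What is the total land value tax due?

£46,257.38

January 1 – June 8, 2020: 160 days at 3.75% → £1,390,000 × 3.75% × 160/366 = £22,786.8852
June 9 – December 31, 2020: 206 days at 3% → £1,390,000 × 3% × 206/366 = £23,470.4918
Total = £46,257.3770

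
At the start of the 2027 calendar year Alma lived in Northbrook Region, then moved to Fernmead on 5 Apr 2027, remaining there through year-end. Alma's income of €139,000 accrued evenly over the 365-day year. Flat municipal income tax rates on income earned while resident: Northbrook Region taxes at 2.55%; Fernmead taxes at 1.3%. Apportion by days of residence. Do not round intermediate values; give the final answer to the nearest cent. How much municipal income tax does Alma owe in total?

Northbrook Region, 1 Jan – 4 Apr 2027: 94 days → €139,000 × 2.55% × 94/365 = €912.8301
Fernmead, 5 Apr – 31 Dec 2027: 271 days → €139,000 × 1.3% × 271/365 = €1,341.6356
Total = €2,254.4658

€2,254.47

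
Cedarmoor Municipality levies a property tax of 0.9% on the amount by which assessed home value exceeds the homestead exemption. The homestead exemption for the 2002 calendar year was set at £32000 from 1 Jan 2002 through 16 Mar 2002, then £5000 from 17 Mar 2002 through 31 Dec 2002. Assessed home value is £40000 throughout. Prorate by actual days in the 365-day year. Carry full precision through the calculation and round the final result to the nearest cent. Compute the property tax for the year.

£265.07

1 Jan – 16 Mar 2002: 75 days, exemption £32000 → (£40000 − £32000) × 0.9% × 75/365 = £14.7945
17 Mar – 31 Dec 2002: 290 days, exemption £5000 → (£40000 − £5000) × 0.9% × 290/365 = £250.2740
Total = £265.0685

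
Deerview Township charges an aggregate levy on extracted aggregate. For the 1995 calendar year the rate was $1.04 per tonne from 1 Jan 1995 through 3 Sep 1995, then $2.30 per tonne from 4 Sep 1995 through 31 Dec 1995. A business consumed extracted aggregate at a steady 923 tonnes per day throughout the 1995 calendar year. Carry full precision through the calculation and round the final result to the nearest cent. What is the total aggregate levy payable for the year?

1 Jan – 3 Sep 1995: 246 days × 923 tonnes/day = 227,058 tonnes at $1.04/tonne → $236,140.32
4 Sep – 31 Dec 1995: 119 days × 923 tonnes/day = 109,837 tonnes at $2.30/tonne → $252,625.10

$488,765.42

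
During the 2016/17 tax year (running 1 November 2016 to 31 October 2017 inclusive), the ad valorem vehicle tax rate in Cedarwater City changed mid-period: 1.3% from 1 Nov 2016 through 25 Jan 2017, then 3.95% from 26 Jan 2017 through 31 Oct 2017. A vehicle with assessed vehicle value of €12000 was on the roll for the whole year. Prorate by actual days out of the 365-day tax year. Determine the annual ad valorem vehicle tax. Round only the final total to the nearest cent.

€399.07

1 Nov 2016 – 25 Jan 2017: 86 days at 1.3% → €12000 × 1.3% × 86/365 = €36.7562
26 Jan – 31 Oct 2017: 279 days at 3.95% → €12000 × 3.95% × 279/365 = €362.3178
Total = €399.0740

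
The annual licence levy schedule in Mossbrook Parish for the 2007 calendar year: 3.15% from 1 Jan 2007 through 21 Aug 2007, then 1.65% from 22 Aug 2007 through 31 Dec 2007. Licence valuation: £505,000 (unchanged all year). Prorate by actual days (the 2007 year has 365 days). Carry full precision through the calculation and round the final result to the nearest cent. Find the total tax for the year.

£13,168.05

1 Jan – 21 Aug 2007: 233 days at 3.15% → £505,000 × 3.15% × 233/365 = £10,154.6507
22 Aug – 31 Dec 2007: 132 days at 1.65% → £505,000 × 1.65% × 132/365 = £3,013.3973
Total = £13,168.0479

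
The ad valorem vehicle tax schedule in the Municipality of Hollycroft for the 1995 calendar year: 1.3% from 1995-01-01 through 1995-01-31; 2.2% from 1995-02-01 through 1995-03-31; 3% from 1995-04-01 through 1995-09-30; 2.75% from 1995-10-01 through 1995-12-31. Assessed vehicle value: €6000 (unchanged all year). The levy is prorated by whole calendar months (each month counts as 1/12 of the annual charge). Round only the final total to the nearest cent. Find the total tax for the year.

1995-01-01 to 1995-01-31: 1 month at 1.3% → €6000 × 1.3% × 1/12 = €6.5000
1995-02-01 to 1995-03-31: 2 months at 2.2% → €6000 × 2.2% × 2/12 = €22.0000
1995-04-01 to 1995-09-30: 6 months at 3% → €6000 × 3% × 6/12 = €90.0000
1995-10-01 to 1995-12-31: 3 months at 2.75% → €6000 × 2.75% × 3/12 = €41.2500
Total = €159.7500

€159.75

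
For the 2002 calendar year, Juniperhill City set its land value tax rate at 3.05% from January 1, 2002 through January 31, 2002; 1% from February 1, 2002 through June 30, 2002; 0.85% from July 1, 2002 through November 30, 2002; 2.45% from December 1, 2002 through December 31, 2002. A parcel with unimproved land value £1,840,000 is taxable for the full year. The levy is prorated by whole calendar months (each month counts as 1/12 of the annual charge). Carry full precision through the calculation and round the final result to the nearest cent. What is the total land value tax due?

£22,616.67

January 1 – January 31, 2002: 1 month at 3.05% → £1,840,000 × 3.05% × 1/12 = £4,676.6667
February 1 – June 30, 2002: 5 months at 1% → £1,840,000 × 1% × 5/12 = £7,666.6667
July 1 – November 30, 2002: 5 months at 0.85% → £1,840,000 × 0.85% × 5/12 = £6,516.6667
December 1 – December 31, 2002: 1 month at 2.45% → £1,840,000 × 2.45% × 1/12 = £3,756.6667
Total = £22,616.6667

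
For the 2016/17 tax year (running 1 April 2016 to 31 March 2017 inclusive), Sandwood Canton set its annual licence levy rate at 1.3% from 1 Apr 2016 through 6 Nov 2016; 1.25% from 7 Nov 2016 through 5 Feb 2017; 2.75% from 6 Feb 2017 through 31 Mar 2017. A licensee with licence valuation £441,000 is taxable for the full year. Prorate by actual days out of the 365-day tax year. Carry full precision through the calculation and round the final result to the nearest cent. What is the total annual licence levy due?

1 Apr – 6 Nov 2016: 220 days at 1.3% → £441,000 × 1.3% × 220/365 = £3,455.5068
7 Nov 2016 – 5 Feb 2017: 91 days at 1.25% → £441,000 × 1.25% × 91/365 = £1,374.3493
6 Feb – 31 Mar 2017: 54 days at 2.75% → £441,000 × 2.75% × 54/365 = £1,794.2055
Total = £6,624.0616

£6,624.06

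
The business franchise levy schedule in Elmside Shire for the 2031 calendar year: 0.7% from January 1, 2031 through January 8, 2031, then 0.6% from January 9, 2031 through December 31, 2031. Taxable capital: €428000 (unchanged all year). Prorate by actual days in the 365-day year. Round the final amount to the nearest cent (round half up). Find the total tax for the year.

€2577.38

January 1 – January 8, 2031: 8 days at 0.7% → €428000 × 0.7% × 8/365 = €65.6658
January 9 – December 31, 2031: 357 days at 0.6% → €428000 × 0.6% × 357/365 = €2511.7151
Total = €2577.3808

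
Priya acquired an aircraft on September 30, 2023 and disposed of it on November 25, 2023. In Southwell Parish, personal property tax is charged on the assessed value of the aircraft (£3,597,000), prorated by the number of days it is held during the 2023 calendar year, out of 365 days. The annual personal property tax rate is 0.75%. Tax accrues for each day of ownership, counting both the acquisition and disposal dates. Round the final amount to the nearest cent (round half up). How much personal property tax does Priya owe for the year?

£4,212.92

Days held (September 30 – November 25, 2023): 57 out of 365
Tax = £3,597,000 × 0.75% × 57/365 = £4,212.9247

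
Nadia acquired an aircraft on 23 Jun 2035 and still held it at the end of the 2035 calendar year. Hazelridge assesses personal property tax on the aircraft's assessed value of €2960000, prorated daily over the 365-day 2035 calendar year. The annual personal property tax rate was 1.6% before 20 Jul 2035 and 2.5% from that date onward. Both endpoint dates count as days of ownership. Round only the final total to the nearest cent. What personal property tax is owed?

€36955.40

23 Jun – 19 Jul 2035: 27 days at 1.6% → €2960000 × 1.6% × 27/365 = €3503.3425
20 Jul – 31 Dec 2035: 165 days at 2.5% → €2960000 × 2.5% × 165/365 = €33452.0548
Total = €36955.3973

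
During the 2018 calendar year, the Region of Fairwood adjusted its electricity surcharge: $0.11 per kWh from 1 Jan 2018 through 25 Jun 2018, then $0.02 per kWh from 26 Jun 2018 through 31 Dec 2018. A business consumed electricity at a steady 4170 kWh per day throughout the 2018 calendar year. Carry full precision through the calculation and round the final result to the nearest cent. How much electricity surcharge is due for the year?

1 Jan – 25 Jun 2018: 176 days × 4170 kWh/day = 733,920 kWh at $0.11/kWh → $80,731.20
26 Jun – 31 Dec 2018: 189 days × 4170 kWh/day = 788,130 kWh at $0.02/kWh → $15,762.60

$96,493.80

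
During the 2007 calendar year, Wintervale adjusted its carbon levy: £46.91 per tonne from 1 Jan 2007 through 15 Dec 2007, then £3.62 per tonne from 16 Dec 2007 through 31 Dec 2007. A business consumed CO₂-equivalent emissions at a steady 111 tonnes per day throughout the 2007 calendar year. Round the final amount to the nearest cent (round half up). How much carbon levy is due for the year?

1 Jan – 15 Dec 2007: 349 days × 111 tonnes/day = 38,739 tonnes at £46.91/tonne → £1,817,246.49
16 Dec – 31 Dec 2007: 16 days × 111 tonnes/day = 1,776 tonnes at £3.62/tonne → £6,429.12

£1,823,675.61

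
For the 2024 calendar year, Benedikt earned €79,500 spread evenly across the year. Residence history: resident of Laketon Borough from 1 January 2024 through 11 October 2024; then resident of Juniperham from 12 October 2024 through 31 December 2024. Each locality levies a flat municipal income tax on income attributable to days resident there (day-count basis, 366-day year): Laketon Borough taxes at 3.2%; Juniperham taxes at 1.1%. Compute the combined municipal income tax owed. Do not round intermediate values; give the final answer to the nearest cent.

€2,174.52

Laketon Borough, 1 January – 11 October 2024: 285 days → €79,500 × 3.2% × 285/366 = €1,980.9836
Juniperham, 12 October – 31 December 2024: 81 days → €79,500 × 1.1% × 81/366 = €193.5369
Total = €2,174.5205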